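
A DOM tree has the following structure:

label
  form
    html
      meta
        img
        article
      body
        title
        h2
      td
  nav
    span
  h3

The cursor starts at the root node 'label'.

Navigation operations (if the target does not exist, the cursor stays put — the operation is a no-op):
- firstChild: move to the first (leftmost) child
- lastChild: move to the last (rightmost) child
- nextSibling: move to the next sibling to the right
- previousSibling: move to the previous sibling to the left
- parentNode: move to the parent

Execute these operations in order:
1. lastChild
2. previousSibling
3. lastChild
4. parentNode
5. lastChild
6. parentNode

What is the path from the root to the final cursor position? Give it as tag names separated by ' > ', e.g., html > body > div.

After 1 (lastChild): h3
After 2 (previousSibling): nav
After 3 (lastChild): span
After 4 (parentNode): nav
After 5 (lastChild): span
After 6 (parentNode): nav

Answer: label > nav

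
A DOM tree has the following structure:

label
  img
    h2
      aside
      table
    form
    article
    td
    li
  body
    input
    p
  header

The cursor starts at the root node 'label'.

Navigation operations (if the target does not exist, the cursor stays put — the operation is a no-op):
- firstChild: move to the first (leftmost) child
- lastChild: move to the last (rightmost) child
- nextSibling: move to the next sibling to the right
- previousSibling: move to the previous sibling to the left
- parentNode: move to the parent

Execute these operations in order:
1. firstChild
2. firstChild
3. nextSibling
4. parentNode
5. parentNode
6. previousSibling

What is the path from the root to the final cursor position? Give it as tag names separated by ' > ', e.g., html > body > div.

After 1 (firstChild): img
After 2 (firstChild): h2
After 3 (nextSibling): form
After 4 (parentNode): img
After 5 (parentNode): label
After 6 (previousSibling): label (no-op, stayed)

Answer: label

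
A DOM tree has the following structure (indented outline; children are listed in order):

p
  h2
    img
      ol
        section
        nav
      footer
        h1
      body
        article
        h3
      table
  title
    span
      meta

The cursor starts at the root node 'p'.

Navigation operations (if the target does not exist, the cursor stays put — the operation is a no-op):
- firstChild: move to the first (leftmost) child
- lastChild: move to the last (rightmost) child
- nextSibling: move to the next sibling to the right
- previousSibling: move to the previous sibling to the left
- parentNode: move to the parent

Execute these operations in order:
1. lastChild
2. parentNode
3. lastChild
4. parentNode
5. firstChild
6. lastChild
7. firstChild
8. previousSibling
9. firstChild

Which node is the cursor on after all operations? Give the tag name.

After 1 (lastChild): title
After 2 (parentNode): p
After 3 (lastChild): title
After 4 (parentNode): p
After 5 (firstChild): h2
After 6 (lastChild): img
After 7 (firstChild): ol
After 8 (previousSibling): ol (no-op, stayed)
After 9 (firstChild): section

Answer: section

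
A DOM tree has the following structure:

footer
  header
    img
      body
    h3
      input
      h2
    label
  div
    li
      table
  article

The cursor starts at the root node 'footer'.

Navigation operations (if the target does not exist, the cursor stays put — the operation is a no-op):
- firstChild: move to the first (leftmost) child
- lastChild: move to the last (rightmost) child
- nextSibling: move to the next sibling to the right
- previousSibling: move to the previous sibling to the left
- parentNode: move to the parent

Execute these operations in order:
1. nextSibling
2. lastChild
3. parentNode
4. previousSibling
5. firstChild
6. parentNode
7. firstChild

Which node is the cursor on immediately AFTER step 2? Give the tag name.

Answer: article

Derivation:
After 1 (nextSibling): footer (no-op, stayed)
After 2 (lastChild): article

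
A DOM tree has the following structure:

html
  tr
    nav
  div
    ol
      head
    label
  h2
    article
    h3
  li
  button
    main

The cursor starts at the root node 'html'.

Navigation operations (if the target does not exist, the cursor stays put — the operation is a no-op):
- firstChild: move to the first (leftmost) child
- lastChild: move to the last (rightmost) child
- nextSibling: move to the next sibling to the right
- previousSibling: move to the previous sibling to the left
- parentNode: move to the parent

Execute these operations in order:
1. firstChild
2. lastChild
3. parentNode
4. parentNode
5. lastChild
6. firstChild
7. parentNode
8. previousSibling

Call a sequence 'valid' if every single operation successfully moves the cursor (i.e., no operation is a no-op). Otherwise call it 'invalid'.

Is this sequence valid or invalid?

Answer: valid

Derivation:
After 1 (firstChild): tr
After 2 (lastChild): nav
After 3 (parentNode): tr
After 4 (parentNode): html
After 5 (lastChild): button
After 6 (firstChild): main
After 7 (parentNode): button
After 8 (previousSibling): li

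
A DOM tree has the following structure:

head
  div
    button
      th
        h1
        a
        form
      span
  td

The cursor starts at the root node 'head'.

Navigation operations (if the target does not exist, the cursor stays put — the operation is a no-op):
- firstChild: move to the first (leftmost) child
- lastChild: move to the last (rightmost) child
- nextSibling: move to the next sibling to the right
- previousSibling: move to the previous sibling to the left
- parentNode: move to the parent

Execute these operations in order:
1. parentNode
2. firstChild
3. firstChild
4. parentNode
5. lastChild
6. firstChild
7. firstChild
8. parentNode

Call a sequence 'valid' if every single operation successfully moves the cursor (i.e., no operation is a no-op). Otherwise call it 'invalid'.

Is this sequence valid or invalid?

After 1 (parentNode): head (no-op, stayed)
After 2 (firstChild): div
After 3 (firstChild): button
After 4 (parentNode): div
After 5 (lastChild): button
After 6 (firstChild): th
After 7 (firstChild): h1
After 8 (parentNode): th

Answer: invalid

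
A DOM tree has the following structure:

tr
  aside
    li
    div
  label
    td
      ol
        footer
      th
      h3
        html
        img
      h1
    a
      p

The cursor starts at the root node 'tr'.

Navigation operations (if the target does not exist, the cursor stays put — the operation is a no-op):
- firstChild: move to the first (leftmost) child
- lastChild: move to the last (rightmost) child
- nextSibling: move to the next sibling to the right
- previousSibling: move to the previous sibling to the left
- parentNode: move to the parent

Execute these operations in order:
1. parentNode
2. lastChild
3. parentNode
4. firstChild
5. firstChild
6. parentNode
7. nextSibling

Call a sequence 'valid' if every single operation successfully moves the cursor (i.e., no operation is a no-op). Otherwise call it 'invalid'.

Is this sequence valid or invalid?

After 1 (parentNode): tr (no-op, stayed)
After 2 (lastChild): label
After 3 (parentNode): tr
After 4 (firstChild): aside
After 5 (firstChild): li
After 6 (parentNode): aside
After 7 (nextSibling): label

Answer: invalid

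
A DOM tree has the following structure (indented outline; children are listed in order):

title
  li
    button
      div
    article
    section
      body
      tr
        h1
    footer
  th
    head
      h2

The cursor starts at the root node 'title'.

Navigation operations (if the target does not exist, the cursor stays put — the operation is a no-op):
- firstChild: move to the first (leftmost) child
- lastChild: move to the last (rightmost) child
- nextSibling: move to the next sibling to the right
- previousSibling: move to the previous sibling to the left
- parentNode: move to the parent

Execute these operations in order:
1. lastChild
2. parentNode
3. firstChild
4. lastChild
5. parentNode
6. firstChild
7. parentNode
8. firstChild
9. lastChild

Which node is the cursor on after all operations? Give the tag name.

Answer: div

Derivation:
After 1 (lastChild): th
After 2 (parentNode): title
After 3 (firstChild): li
After 4 (lastChild): footer
After 5 (parentNode): li
After 6 (firstChild): button
After 7 (parentNode): li
After 8 (firstChild): button
After 9 (lastChild): div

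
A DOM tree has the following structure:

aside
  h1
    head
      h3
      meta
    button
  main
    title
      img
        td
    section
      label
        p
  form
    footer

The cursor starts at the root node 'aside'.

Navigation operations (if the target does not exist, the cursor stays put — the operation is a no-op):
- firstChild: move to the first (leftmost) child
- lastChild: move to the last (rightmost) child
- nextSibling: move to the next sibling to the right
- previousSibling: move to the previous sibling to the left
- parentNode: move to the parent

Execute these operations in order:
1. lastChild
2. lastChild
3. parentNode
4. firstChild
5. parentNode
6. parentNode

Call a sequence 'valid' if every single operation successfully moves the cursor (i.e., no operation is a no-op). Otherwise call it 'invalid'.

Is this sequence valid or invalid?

Answer: valid

Derivation:
After 1 (lastChild): form
After 2 (lastChild): footer
After 3 (parentNode): form
After 4 (firstChild): footer
After 5 (parentNode): form
After 6 (parentNode): aside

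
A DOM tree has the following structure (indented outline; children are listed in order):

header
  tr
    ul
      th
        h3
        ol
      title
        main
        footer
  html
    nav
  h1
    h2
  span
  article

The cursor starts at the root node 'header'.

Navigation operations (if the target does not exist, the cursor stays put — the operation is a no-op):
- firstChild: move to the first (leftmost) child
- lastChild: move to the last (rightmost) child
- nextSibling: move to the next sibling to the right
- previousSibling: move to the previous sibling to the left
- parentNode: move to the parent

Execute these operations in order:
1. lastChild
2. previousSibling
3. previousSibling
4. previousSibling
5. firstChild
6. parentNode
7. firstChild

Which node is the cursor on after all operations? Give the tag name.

After 1 (lastChild): article
After 2 (previousSibling): span
After 3 (previousSibling): h1
After 4 (previousSibling): html
After 5 (firstChild): nav
After 6 (parentNode): html
After 7 (firstChild): nav

Answer: nav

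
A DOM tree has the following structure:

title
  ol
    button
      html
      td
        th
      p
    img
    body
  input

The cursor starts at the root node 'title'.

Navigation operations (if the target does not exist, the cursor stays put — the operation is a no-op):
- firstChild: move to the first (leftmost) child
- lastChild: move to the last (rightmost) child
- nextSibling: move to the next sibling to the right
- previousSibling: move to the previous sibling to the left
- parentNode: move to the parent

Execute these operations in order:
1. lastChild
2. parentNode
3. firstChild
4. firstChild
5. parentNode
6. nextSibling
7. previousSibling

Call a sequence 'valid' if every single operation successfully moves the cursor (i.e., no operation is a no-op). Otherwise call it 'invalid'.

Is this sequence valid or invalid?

After 1 (lastChild): input
After 2 (parentNode): title
After 3 (firstChild): ol
After 4 (firstChild): button
After 5 (parentNode): ol
After 6 (nextSibling): input
After 7 (previousSibling): ol

Answer: valid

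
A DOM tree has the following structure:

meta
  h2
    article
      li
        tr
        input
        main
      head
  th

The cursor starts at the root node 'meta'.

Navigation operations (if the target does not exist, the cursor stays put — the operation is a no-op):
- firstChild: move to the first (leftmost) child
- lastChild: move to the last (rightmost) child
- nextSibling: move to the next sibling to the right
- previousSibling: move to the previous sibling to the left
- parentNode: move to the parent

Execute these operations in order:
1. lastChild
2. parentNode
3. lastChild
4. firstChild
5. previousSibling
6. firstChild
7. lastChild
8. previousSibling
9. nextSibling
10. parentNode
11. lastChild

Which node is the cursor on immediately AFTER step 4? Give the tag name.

After 1 (lastChild): th
After 2 (parentNode): meta
After 3 (lastChild): th
After 4 (firstChild): th (no-op, stayed)

Answer: th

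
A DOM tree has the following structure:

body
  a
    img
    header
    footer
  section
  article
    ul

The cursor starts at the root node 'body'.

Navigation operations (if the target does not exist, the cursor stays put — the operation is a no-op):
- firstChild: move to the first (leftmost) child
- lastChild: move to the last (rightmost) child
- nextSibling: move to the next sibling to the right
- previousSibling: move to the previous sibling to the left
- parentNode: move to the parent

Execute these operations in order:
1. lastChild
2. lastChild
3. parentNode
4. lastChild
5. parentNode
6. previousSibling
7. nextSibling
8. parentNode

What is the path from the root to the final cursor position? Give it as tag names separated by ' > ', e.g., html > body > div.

After 1 (lastChild): article
After 2 (lastChild): ul
After 3 (parentNode): article
After 4 (lastChild): ul
After 5 (parentNode): article
After 6 (previousSibling): section
After 7 (nextSibling): article
After 8 (parentNode): body

Answer: body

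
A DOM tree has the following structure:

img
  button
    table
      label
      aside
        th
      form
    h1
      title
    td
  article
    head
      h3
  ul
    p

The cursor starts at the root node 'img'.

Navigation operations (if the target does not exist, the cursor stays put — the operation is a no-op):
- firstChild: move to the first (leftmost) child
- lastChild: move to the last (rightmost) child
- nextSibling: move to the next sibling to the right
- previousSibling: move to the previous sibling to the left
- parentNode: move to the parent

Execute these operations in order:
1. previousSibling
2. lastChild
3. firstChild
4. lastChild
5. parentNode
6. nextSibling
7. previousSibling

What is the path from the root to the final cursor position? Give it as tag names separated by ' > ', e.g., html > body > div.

Answer: img > article

Derivation:
After 1 (previousSibling): img (no-op, stayed)
After 2 (lastChild): ul
After 3 (firstChild): p
After 4 (lastChild): p (no-op, stayed)
After 5 (parentNode): ul
After 6 (nextSibling): ul (no-op, stayed)
After 7 (previousSibling): article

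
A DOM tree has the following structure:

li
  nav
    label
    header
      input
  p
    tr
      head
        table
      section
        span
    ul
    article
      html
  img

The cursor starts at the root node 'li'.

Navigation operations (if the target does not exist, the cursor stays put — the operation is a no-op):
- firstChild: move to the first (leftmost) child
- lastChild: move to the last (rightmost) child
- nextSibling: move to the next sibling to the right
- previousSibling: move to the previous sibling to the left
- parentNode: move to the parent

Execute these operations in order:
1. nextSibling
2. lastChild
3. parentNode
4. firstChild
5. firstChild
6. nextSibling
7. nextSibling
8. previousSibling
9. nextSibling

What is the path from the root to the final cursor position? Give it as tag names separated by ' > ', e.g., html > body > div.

Answer: li > nav > header

Derivation:
After 1 (nextSibling): li (no-op, stayed)
After 2 (lastChild): img
After 3 (parentNode): li
After 4 (firstChild): nav
After 5 (firstChild): label
After 6 (nextSibling): header
After 7 (nextSibling): header (no-op, stayed)
After 8 (previousSibling): label
After 9 (nextSibling): header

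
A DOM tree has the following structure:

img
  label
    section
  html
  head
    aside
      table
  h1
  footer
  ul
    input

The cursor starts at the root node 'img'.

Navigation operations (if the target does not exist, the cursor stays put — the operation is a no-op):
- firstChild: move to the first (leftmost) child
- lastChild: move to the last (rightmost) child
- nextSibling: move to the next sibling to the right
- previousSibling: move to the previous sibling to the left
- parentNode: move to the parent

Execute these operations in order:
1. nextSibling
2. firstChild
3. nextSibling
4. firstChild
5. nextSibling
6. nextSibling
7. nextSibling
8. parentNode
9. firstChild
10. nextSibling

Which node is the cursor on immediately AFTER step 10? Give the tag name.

Answer: html

Derivation:
After 1 (nextSibling): img (no-op, stayed)
After 2 (firstChild): label
After 3 (nextSibling): html
After 4 (firstChild): html (no-op, stayed)
After 5 (nextSibling): head
After 6 (nextSibling): h1
After 7 (nextSibling): footer
After 8 (parentNode): img
After 9 (firstChild): label
After 10 (nextSibling): html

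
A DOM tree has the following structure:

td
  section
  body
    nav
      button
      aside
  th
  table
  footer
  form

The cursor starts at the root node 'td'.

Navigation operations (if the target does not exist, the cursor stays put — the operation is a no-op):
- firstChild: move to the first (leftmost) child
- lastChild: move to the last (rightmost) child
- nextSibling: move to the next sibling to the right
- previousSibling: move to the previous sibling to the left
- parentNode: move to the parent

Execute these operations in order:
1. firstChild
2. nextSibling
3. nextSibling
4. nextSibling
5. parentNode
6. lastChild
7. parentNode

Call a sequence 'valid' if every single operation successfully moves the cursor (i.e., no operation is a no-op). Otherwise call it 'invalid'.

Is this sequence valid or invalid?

After 1 (firstChild): section
After 2 (nextSibling): body
After 3 (nextSibling): th
After 4 (nextSibling): table
After 5 (parentNode): td
After 6 (lastChild): form
After 7 (parentNode): td

Answer: valid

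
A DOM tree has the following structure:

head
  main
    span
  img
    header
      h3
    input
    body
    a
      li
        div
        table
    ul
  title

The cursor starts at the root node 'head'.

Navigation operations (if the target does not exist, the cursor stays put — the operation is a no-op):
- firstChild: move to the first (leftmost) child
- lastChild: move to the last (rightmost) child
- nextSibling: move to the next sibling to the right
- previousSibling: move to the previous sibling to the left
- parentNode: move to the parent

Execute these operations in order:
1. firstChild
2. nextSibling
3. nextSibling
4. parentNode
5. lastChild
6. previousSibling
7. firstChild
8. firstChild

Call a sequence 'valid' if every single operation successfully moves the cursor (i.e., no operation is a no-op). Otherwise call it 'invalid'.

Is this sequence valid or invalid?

After 1 (firstChild): main
After 2 (nextSibling): img
After 3 (nextSibling): title
After 4 (parentNode): head
After 5 (lastChild): title
After 6 (previousSibling): img
After 7 (firstChild): header
After 8 (firstChild): h3

Answer: valid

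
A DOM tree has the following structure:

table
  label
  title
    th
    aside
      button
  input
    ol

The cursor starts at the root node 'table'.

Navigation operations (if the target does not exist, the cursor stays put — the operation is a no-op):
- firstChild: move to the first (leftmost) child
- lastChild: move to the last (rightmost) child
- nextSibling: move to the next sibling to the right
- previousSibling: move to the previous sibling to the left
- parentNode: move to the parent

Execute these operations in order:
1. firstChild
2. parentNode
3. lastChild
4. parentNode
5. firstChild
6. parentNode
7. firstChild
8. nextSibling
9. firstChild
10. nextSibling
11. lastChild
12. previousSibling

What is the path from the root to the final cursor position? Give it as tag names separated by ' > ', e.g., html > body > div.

After 1 (firstChild): label
After 2 (parentNode): table
After 3 (lastChild): input
After 4 (parentNode): table
After 5 (firstChild): label
After 6 (parentNode): table
After 7 (firstChild): label
After 8 (nextSibling): title
After 9 (firstChild): th
After 10 (nextSibling): aside
After 11 (lastChild): button
After 12 (previousSibling): button (no-op, stayed)

Answer: table > title > aside > button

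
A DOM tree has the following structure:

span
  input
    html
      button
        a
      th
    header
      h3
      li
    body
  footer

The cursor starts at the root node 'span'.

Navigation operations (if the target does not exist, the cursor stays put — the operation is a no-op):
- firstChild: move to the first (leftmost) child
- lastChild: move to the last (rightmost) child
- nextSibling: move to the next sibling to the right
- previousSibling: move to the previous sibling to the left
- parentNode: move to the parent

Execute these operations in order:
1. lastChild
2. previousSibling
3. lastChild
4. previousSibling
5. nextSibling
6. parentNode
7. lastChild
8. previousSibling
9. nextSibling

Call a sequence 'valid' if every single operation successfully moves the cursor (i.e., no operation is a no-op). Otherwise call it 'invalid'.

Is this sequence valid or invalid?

Answer: valid

Derivation:
After 1 (lastChild): footer
After 2 (previousSibling): input
After 3 (lastChild): body
After 4 (previousSibling): header
After 5 (nextSibling): body
After 6 (parentNode): input
After 7 (lastChild): body
After 8 (previousSibling): header
After 9 (nextSibling): body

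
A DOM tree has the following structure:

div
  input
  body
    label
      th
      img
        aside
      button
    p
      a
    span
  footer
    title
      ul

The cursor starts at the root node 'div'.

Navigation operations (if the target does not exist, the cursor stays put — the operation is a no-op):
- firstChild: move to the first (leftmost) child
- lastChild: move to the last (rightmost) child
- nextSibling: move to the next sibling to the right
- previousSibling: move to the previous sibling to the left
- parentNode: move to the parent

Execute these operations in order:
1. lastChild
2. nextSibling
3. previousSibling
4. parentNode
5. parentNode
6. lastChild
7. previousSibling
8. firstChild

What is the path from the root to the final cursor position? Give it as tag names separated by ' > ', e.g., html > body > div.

Answer: div > body > label

Derivation:
After 1 (lastChild): footer
After 2 (nextSibling): footer (no-op, stayed)
After 3 (previousSibling): body
After 4 (parentNode): div
After 5 (parentNode): div (no-op, stayed)
After 6 (lastChild): footer
After 7 (previousSibling): body
After 8 (firstChild): label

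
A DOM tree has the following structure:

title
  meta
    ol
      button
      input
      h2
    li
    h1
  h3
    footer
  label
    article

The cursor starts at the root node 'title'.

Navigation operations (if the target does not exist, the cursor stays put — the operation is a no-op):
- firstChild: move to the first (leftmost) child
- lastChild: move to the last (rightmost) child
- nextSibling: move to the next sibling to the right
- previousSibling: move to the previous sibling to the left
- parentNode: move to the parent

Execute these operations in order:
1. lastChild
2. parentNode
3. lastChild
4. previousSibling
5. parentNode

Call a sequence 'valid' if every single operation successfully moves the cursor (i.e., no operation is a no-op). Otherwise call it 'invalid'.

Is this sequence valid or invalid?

After 1 (lastChild): label
After 2 (parentNode): title
After 3 (lastChild): label
After 4 (previousSibling): h3
After 5 (parentNode): title

Answer: valid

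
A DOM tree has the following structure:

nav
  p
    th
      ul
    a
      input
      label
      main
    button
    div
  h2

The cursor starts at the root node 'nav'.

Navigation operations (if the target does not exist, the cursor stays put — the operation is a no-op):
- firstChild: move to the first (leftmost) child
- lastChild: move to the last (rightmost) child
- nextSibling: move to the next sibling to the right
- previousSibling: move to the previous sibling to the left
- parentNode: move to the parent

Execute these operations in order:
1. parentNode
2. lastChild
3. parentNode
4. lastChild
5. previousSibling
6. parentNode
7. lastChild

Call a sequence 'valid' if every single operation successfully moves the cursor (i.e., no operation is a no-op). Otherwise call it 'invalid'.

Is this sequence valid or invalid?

Answer: invalid

Derivation:
After 1 (parentNode): nav (no-op, stayed)
After 2 (lastChild): h2
After 3 (parentNode): nav
After 4 (lastChild): h2
After 5 (previousSibling): p
After 6 (parentNode): nav
After 7 (lastChild): h2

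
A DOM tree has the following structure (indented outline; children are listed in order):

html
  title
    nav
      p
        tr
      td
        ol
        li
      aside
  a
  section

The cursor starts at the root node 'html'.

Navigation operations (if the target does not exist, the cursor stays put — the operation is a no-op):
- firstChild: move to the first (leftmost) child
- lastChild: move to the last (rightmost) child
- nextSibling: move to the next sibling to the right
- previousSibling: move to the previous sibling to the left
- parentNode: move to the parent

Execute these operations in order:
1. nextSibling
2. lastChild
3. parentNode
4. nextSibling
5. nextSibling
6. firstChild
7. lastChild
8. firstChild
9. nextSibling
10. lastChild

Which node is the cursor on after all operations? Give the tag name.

After 1 (nextSibling): html (no-op, stayed)
After 2 (lastChild): section
After 3 (parentNode): html
After 4 (nextSibling): html (no-op, stayed)
After 5 (nextSibling): html (no-op, stayed)
After 6 (firstChild): title
After 7 (lastChild): nav
After 8 (firstChild): p
After 9 (nextSibling): td
After 10 (lastChild): li

Answer: li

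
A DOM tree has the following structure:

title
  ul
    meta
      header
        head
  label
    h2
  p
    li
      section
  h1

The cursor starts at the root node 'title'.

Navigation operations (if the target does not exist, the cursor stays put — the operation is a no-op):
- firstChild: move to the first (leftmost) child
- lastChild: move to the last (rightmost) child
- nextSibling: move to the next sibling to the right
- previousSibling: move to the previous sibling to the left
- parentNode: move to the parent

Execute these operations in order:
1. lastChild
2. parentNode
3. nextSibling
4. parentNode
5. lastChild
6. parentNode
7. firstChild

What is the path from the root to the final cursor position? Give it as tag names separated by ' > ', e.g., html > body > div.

After 1 (lastChild): h1
After 2 (parentNode): title
After 3 (nextSibling): title (no-op, stayed)
After 4 (parentNode): title (no-op, stayed)
After 5 (lastChild): h1
After 6 (parentNode): title
After 7 (firstChild): ul

Answer: title > ul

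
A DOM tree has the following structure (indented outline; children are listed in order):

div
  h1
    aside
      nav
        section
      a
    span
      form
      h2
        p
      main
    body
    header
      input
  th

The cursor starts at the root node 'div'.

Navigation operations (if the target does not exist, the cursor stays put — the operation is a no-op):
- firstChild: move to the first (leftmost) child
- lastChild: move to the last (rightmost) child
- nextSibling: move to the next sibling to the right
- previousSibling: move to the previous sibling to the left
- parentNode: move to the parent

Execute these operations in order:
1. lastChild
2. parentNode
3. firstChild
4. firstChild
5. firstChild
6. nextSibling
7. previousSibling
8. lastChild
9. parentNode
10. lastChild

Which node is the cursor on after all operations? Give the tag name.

Answer: section

Derivation:
After 1 (lastChild): th
After 2 (parentNode): div
After 3 (firstChild): h1
After 4 (firstChild): aside
After 5 (firstChild): nav
After 6 (nextSibling): a
After 7 (previousSibling): nav
After 8 (lastChild): section
After 9 (parentNode): nav
After 10 (lastChild): section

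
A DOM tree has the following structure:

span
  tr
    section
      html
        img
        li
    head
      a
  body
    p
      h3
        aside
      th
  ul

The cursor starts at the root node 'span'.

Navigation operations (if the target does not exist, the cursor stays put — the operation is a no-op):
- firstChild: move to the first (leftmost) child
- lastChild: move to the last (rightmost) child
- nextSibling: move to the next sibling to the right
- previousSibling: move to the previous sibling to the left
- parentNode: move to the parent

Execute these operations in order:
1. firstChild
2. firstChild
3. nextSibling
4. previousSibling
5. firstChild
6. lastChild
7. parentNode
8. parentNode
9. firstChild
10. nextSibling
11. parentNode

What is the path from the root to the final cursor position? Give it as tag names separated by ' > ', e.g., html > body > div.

Answer: span > tr > section

Derivation:
After 1 (firstChild): tr
After 2 (firstChild): section
After 3 (nextSibling): head
After 4 (previousSibling): section
After 5 (firstChild): html
After 6 (lastChild): li
After 7 (parentNode): html
After 8 (parentNode): section
After 9 (firstChild): html
After 10 (nextSibling): html (no-op, stayed)
After 11 (parentNode): section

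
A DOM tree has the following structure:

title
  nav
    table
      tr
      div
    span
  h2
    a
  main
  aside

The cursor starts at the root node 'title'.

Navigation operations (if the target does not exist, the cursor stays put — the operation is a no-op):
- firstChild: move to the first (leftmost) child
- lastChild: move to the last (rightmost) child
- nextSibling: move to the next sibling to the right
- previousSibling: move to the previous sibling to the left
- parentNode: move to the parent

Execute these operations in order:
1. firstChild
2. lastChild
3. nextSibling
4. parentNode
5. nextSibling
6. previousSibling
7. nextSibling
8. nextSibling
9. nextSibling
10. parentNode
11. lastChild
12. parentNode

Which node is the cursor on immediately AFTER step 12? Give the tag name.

After 1 (firstChild): nav
After 2 (lastChild): span
After 3 (nextSibling): span (no-op, stayed)
After 4 (parentNode): nav
After 5 (nextSibling): h2
After 6 (previousSibling): nav
After 7 (nextSibling): h2
After 8 (nextSibling): main
After 9 (nextSibling): aside
After 10 (parentNode): title
After 11 (lastChild): aside
After 12 (parentNode): title

Answer: title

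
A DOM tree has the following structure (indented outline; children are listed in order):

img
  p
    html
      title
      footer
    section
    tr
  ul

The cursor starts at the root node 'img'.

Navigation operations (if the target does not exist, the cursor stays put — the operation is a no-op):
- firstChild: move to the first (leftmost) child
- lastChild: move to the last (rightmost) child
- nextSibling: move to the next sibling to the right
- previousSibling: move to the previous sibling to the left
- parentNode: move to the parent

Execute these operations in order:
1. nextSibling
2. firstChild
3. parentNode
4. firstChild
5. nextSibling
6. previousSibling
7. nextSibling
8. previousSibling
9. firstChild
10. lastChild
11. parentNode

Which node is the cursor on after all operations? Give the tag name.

Answer: html

Derivation:
After 1 (nextSibling): img (no-op, stayed)
After 2 (firstChild): p
After 3 (parentNode): img
After 4 (firstChild): p
After 5 (nextSibling): ul
After 6 (previousSibling): p
After 7 (nextSibling): ul
After 8 (previousSibling): p
After 9 (firstChild): html
After 10 (lastChild): footer
After 11 (parentNode): html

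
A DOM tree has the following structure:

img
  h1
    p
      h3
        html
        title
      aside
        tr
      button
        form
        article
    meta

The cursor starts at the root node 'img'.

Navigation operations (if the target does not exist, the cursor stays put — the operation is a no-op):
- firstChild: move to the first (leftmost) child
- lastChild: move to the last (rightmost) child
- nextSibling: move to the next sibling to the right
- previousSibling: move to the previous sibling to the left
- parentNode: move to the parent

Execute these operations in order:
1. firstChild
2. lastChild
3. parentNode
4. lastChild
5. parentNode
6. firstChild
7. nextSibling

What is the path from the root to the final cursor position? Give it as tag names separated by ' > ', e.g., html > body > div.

Answer: img > h1 > meta

Derivation:
After 1 (firstChild): h1
After 2 (lastChild): meta
After 3 (parentNode): h1
After 4 (lastChild): meta
After 5 (parentNode): h1
After 6 (firstChild): p
After 7 (nextSibling): meta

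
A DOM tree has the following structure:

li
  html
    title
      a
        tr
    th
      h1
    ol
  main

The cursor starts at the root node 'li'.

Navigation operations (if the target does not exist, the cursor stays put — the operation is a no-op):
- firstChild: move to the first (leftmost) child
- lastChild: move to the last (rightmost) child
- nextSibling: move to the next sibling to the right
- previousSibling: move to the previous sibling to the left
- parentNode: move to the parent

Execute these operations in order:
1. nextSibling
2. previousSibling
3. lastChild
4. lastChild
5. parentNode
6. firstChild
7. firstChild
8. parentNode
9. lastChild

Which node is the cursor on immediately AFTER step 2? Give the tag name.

Answer: li

Derivation:
After 1 (nextSibling): li (no-op, stayed)
After 2 (previousSibling): li (no-op, stayed)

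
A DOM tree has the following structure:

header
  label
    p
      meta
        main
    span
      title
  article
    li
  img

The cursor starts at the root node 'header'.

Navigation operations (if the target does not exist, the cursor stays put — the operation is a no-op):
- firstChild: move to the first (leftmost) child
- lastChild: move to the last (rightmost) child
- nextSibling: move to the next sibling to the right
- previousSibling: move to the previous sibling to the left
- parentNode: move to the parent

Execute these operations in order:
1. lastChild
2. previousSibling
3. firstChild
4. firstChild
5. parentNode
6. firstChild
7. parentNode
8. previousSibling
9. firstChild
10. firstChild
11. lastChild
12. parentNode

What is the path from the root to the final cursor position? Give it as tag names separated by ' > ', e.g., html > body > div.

Answer: header > label > p > meta

Derivation:
After 1 (lastChild): img
After 2 (previousSibling): article
After 3 (firstChild): li
After 4 (firstChild): li (no-op, stayed)
After 5 (parentNode): article
After 6 (firstChild): li
After 7 (parentNode): article
After 8 (previousSibling): label
After 9 (firstChild): p
After 10 (firstChild): meta
After 11 (lastChild): main
After 12 (parentNode): meta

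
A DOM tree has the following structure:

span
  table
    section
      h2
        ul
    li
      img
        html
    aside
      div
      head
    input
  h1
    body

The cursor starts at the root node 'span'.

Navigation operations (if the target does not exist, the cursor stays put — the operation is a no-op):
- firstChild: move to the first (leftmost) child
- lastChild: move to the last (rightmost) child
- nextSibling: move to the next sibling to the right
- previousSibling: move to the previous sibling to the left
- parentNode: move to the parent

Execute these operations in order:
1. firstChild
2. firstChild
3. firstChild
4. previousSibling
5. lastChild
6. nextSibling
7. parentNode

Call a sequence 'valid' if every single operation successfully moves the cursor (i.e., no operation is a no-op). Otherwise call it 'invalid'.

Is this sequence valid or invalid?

After 1 (firstChild): table
After 2 (firstChild): section
After 3 (firstChild): h2
After 4 (previousSibling): h2 (no-op, stayed)
After 5 (lastChild): ul
After 6 (nextSibling): ul (no-op, stayed)
After 7 (parentNode): h2

Answer: invalid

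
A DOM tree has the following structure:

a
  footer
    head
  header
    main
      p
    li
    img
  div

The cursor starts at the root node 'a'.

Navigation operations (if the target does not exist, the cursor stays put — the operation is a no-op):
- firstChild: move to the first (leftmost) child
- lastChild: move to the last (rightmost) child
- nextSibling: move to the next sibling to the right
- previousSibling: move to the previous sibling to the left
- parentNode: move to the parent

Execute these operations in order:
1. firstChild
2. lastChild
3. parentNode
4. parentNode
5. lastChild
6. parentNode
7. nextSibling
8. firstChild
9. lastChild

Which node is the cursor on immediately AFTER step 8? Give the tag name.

After 1 (firstChild): footer
After 2 (lastChild): head
After 3 (parentNode): footer
After 4 (parentNode): a
After 5 (lastChild): div
After 6 (parentNode): a
After 7 (nextSibling): a (no-op, stayed)
After 8 (firstChild): footer

Answer: footer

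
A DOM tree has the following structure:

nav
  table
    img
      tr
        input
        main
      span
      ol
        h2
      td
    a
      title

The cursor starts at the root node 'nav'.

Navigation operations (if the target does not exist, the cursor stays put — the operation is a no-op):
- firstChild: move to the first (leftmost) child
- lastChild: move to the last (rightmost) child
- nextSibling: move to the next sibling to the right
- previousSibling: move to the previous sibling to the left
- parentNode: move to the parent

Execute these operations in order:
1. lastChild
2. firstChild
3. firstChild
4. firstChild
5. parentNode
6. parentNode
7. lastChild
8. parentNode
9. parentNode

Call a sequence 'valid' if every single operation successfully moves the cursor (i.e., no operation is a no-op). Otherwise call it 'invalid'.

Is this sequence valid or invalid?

Answer: valid

Derivation:
After 1 (lastChild): table
After 2 (firstChild): img
After 3 (firstChild): tr
After 4 (firstChild): input
After 5 (parentNode): tr
After 6 (parentNode): img
After 7 (lastChild): td
After 8 (parentNode): img
After 9 (parentNode): table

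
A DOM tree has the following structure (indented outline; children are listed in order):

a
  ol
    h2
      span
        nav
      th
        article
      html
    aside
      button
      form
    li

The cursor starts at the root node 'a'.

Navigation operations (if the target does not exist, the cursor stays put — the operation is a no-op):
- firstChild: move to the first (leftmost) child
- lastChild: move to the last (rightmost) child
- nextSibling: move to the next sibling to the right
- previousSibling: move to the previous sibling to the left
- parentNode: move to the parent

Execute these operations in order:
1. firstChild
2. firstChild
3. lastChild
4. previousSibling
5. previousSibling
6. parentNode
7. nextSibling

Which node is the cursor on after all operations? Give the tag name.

After 1 (firstChild): ol
After 2 (firstChild): h2
After 3 (lastChild): html
After 4 (previousSibling): th
After 5 (previousSibling): span
After 6 (parentNode): h2
After 7 (nextSibling): aside

Answer: aside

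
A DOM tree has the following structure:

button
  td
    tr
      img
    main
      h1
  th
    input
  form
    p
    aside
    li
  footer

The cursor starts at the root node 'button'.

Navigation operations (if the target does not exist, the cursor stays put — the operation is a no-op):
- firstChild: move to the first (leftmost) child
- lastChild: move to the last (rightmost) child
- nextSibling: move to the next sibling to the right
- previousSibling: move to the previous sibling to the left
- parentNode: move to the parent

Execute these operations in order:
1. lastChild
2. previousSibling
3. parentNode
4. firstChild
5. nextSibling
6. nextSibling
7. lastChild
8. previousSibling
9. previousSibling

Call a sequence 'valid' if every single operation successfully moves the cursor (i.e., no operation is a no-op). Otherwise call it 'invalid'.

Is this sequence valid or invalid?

After 1 (lastChild): footer
After 2 (previousSibling): form
After 3 (parentNode): button
After 4 (firstChild): td
After 5 (nextSibling): th
After 6 (nextSibling): form
After 7 (lastChild): li
After 8 (previousSibling): aside
After 9 (previousSibling): p

Answer: valid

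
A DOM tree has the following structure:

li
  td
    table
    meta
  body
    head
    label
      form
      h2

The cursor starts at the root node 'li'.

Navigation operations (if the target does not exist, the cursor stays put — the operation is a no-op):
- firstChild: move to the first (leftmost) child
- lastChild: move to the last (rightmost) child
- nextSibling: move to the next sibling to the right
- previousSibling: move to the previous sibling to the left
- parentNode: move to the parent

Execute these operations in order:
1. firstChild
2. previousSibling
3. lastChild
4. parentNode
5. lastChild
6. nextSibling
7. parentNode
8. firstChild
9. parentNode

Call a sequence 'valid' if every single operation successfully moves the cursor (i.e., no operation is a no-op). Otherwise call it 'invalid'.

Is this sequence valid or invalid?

After 1 (firstChild): td
After 2 (previousSibling): td (no-op, stayed)
After 3 (lastChild): meta
After 4 (parentNode): td
After 5 (lastChild): meta
After 6 (nextSibling): meta (no-op, stayed)
After 7 (parentNode): td
After 8 (firstChild): table
After 9 (parentNode): td

Answer: invalid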